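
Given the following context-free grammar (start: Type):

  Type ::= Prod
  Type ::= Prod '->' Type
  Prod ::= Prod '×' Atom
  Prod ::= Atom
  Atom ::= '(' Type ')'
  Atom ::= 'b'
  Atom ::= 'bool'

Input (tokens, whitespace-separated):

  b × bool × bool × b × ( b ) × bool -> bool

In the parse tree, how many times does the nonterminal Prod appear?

[Type [Prod [Prod [Prod [Prod [Prod [Prod [Atom b]] × [Atom bool]] × [Atom bool]] × [Atom b]] × [Atom ( [Type [Prod [Atom b]]] )]] × [Atom bool]] -> [Type [Prod [Atom bool]]]]

8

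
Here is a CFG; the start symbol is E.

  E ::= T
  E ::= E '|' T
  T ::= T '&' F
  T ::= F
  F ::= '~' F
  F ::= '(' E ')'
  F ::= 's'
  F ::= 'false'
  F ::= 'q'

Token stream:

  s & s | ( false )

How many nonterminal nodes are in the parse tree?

[E [E [T [T [F s]] & [F s]]] | [T [F ( [E [T [F false]]] )]]]

11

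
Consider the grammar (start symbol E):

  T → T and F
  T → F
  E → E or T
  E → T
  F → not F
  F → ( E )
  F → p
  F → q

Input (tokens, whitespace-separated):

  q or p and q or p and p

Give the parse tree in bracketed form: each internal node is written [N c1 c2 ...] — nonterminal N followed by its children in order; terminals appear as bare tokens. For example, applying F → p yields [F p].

E
E or T
E or T or T
T or T or T
F or T or T
q or T or T
q or T and F or T
q or F and F or T
q or p and F or T
q or p and q or T
q or p and q or T and F
q or p and q or F and F
q or p and q or p and F
q or p and q or p and p

[E [E [E [T [F q]]] or [T [T [F p]] and [F q]]] or [T [T [F p]] and [F p]]]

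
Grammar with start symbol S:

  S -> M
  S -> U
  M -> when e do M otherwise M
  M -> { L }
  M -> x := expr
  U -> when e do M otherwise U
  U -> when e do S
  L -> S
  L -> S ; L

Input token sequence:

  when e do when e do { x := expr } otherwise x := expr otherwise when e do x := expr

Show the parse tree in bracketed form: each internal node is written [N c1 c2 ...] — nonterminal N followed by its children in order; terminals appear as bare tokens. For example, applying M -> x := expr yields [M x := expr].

[S [U when e do [M when e do [M { [L [S [M x := expr]]] }] otherwise [M x := expr]] otherwise [U when e do [S [M x := expr]]]]]

S
U
when e do M otherwise U
when e do when e do M otherwise M otherwise U
when e do when e do { L } otherwise M otherwise U
when e do when e do { S } otherwise M otherwise U
when e do when e do { M } otherwise M otherwise U
when e do when e do { x := expr } otherwise M otherwise U
when e do when e do { x := expr } otherwise x := expr otherwise U
when e do when e do { x := expr } otherwise x := expr otherwise when e do S
when e do when e do { x := expr } otherwise x := expr otherwise when e do M
when e do when e do { x := expr } otherwise x := expr otherwise when e do x := expr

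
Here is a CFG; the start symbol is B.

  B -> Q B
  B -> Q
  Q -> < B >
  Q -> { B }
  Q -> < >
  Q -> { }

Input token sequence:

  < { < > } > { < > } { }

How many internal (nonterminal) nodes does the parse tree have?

[B [Q < [B [Q { [B [Q < >]] }]] >] [B [Q { [B [Q < >]] }] [B [Q { }]]]]

12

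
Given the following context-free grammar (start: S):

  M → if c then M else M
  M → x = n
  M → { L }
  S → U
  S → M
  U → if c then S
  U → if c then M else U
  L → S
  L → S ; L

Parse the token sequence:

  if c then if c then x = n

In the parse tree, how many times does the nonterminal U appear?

[S [U if c then [S [U if c then [S [M x = n]]]]]]

2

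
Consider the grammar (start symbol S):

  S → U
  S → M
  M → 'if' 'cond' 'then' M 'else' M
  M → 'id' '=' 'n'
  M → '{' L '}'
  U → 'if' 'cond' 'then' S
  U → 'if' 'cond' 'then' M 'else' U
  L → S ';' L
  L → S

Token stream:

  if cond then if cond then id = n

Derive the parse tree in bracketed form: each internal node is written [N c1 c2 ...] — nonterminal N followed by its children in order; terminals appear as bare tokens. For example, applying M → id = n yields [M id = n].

S
U
if cond then S
if cond then U
if cond then if cond then S
if cond then if cond then M
if cond then if cond then id = n

[S [U if cond then [S [U if cond then [S [M id = n]]]]]]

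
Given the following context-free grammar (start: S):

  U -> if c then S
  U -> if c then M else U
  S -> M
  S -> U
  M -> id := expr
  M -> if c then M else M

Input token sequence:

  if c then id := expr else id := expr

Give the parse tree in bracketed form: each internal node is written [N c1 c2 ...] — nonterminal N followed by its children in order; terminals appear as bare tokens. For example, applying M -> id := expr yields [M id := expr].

S
M
if c then M else M
if c then id := expr else M
if c then id := expr else id := expr

[S [M if c then [M id := expr] else [M id := expr]]]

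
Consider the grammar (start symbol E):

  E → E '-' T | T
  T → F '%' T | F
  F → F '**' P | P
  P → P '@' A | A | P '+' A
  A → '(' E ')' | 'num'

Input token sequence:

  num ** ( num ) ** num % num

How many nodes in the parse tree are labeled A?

5

[E [T [F [F [F [P [A num]]] ** [P [A ( [E [T [F [P [A num]]]]] )]]] ** [P [A num]]] % [T [F [P [A num]]]]]]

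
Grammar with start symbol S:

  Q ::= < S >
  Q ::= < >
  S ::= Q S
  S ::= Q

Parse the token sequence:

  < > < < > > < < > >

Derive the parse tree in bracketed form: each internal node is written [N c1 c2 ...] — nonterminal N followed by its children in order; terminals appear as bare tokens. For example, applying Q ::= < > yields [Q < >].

S
Q S
< > S
< > Q S
< > < S > S
< > < Q > S
< > < < > > S
< > < < > > Q
< > < < > > < S >
< > < < > > < Q >
< > < < > > < < > >

[S [Q < >] [S [Q < [S [Q < >]] >] [S [Q < [S [Q < >]] >]]]]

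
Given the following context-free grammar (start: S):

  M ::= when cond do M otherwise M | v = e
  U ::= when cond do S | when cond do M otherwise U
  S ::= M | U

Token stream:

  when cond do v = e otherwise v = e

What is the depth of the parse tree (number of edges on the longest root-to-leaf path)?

3

[S [M when cond do [M v = e] otherwise [M v = e]]]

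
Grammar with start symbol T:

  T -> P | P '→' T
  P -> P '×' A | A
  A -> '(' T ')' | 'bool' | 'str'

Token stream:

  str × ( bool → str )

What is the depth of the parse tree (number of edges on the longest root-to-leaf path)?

7

[T [P [P [A str]] × [A ( [T [P [A bool]] → [T [P [A str]]]] )]]]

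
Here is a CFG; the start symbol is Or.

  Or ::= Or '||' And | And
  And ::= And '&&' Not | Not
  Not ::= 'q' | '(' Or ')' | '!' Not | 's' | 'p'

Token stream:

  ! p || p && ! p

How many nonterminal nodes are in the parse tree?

[Or [Or [And [Not ! [Not p]]]] || [And [And [Not p]] && [Not ! [Not p]]]]

10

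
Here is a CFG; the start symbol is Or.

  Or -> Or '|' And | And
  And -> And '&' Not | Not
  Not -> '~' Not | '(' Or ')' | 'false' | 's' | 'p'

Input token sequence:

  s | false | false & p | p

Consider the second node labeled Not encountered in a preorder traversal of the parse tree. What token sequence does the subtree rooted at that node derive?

[Or [Or [Or [Or [And [Not s]]] | [And [Not false]]] | [And [And [Not false]] & [Not p]]] | [And [Not p]]]

false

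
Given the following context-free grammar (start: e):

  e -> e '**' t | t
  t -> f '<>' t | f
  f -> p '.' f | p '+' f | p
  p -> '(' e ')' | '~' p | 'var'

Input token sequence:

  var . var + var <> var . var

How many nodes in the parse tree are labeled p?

[e [t [f [p var] . [f [p var] + [f [p var]]]] <> [t [f [p var] . [f [p var]]]]]]

5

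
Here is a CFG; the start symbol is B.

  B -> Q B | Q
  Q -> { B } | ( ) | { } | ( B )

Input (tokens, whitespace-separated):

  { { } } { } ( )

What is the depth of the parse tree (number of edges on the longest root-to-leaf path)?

4

[B [Q { [B [Q { }]] }] [B [Q { }] [B [Q ( )]]]]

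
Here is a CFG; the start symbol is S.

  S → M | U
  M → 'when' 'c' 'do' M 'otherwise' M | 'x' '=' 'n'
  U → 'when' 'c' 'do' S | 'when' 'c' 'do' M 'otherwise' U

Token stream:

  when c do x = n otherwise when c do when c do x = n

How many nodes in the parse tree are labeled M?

[S [U when c do [M x = n] otherwise [U when c do [S [U when c do [S [M x = n]]]]]]]

2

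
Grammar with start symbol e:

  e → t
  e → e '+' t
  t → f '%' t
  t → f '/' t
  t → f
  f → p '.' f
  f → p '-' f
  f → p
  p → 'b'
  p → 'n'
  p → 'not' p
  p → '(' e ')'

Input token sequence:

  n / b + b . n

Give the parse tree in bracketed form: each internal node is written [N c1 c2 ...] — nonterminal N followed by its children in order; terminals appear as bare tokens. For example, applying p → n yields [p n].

e
e + t
t + t
f / t + t
p / t + t
n / t + t
n / f + t
n / p + t
n / b + t
n / b + f
n / b + p . f
n / b + b . f
n / b + b . p
n / b + b . n

[e [e [t [f [p n]] / [t [f [p b]]]]] + [t [f [p b] . [f [p n]]]]]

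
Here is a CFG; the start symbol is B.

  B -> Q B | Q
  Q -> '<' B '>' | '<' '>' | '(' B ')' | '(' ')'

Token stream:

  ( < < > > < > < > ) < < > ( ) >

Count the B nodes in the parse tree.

8

[B [Q ( [B [Q < [B [Q < >]] >] [B [Q < >] [B [Q < >]]]] )] [B [Q < [B [Q < >] [B [Q ( )]]] >]]]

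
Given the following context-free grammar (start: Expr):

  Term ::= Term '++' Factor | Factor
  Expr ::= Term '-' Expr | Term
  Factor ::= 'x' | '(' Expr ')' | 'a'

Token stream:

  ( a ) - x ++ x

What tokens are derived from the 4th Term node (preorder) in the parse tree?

x

[Expr [Term [Factor ( [Expr [Term [Factor a]]] )]] - [Expr [Term [Term [Factor x]] ++ [Factor x]]]]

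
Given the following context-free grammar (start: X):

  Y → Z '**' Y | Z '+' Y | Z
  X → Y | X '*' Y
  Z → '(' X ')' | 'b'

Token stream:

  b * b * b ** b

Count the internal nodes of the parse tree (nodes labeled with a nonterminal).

[X [X [X [Y [Z b]]] * [Y [Z b]]] * [Y [Z b] ** [Y [Z b]]]]

11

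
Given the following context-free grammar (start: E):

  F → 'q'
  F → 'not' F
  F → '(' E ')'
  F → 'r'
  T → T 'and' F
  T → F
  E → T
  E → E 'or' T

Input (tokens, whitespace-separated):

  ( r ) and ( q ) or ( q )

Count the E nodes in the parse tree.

[E [E [T [T [F ( [E [T [F r]]] )]] and [F ( [E [T [F q]]] )]]] or [T [F ( [E [T [F q]]] )]]]

5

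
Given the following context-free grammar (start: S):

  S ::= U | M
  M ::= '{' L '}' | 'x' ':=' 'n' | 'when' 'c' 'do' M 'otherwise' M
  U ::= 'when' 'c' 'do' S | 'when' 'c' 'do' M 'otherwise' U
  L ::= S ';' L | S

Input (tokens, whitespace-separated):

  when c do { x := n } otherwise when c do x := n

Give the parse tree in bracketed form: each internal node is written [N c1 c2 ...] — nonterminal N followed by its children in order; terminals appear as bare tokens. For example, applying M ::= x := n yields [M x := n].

[S [U when c do [M { [L [S [M x := n]]] }] otherwise [U when c do [S [M x := n]]]]]

S
U
when c do M otherwise U
when c do { L } otherwise U
when c do { S } otherwise U
when c do { M } otherwise U
when c do { x := n } otherwise U
when c do { x := n } otherwise when c do S
when c do { x := n } otherwise when c do M
when c do { x := n } otherwise when c do x := n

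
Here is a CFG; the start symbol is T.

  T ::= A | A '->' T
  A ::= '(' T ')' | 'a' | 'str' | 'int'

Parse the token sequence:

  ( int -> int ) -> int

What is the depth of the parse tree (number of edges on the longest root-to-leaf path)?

5

[T [A ( [T [A int] -> [T [A int]]] )] -> [T [A int]]]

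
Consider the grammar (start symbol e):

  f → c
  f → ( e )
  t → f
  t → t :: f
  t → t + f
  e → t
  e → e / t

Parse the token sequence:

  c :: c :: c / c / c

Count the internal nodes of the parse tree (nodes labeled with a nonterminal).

13

[e [e [e [t [t [t [f c]] :: [f c]] :: [f c]]] / [t [f c]]] / [t [f c]]]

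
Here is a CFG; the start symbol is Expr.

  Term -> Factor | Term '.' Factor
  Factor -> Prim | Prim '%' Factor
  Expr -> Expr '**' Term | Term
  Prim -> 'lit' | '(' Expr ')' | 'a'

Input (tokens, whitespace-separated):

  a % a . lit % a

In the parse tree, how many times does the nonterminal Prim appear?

4

[Expr [Term [Term [Factor [Prim a] % [Factor [Prim a]]]] . [Factor [Prim lit] % [Factor [Prim a]]]]]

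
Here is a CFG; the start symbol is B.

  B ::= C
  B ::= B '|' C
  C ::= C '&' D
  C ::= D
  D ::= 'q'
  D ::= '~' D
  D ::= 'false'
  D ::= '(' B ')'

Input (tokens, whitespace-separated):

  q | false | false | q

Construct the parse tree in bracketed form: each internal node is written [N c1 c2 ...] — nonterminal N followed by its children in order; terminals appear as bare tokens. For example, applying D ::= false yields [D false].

[B [B [B [B [C [D q]]] | [C [D false]]] | [C [D false]]] | [C [D q]]]

B
B | C
B | C | C
B | C | C | C
C | C | C | C
D | C | C | C
q | C | C | C
q | D | C | C
q | false | C | C
q | false | D | C
q | false | false | C
q | false | false | D
q | false | false | q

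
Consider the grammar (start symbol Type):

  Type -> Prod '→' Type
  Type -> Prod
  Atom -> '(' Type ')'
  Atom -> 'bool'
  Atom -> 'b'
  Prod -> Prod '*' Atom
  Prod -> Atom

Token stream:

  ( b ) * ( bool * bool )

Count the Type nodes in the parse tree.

3

[Type [Prod [Prod [Atom ( [Type [Prod [Atom b]]] )]] * [Atom ( [Type [Prod [Prod [Atom bool]] * [Atom bool]]] )]]]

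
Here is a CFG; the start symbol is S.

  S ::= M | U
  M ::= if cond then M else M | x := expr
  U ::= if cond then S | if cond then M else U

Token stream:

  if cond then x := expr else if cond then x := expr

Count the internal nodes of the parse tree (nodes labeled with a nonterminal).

[S [U if cond then [M x := expr] else [U if cond then [S [M x := expr]]]]]

6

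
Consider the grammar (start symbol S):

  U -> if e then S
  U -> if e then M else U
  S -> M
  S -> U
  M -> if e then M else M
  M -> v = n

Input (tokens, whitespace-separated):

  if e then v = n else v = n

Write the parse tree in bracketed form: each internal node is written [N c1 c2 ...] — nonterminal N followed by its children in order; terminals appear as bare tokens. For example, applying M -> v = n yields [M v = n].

S
M
if e then M else M
if e then v = n else M
if e then v = n else v = n

[S [M if e then [M v = n] else [M v = n]]]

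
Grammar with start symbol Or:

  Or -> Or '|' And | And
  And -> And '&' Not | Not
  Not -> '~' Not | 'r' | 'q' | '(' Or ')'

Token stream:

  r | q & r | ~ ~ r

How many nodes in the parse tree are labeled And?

[Or [Or [Or [And [Not r]]] | [And [And [Not q]] & [Not r]]] | [And [Not ~ [Not ~ [Not r]]]]]

4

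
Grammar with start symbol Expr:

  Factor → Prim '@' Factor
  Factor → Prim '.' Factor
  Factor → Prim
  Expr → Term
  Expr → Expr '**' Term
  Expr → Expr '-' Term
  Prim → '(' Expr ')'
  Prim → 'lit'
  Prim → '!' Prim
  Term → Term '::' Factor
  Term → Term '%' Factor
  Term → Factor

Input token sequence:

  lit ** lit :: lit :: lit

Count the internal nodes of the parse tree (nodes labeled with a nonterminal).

[Expr [Expr [Term [Factor [Prim lit]]]] ** [Term [Term [Term [Factor [Prim lit]]] :: [Factor [Prim lit]]] :: [Factor [Prim lit]]]]

14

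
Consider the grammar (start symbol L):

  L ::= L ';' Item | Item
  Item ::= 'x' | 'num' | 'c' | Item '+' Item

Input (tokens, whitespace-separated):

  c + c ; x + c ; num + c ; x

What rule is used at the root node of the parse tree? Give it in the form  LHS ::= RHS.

[L [L [L [L [Item [Item c] + [Item c]]] ; [Item [Item x] + [Item c]]] ; [Item [Item num] + [Item c]]] ; [Item x]]

L ::= L ';' Item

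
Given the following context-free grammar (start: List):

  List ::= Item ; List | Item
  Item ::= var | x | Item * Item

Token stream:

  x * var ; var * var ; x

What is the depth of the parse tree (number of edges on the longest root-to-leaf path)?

[List [Item [Item x] * [Item var]] ; [List [Item [Item var] * [Item var]] ; [List [Item x]]]]

4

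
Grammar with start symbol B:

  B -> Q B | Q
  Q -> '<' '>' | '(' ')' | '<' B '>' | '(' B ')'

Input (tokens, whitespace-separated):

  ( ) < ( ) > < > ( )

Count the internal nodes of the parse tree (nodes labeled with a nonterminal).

[B [Q ( )] [B [Q < [B [Q ( )]] >] [B [Q < >] [B [Q ( )]]]]]

10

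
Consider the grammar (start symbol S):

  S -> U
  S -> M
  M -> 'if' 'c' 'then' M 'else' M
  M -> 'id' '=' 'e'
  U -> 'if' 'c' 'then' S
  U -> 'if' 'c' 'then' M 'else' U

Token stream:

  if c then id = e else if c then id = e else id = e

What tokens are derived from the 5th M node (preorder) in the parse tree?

[S [M if c then [M id = e] else [M if c then [M id = e] else [M id = e]]]]

id = e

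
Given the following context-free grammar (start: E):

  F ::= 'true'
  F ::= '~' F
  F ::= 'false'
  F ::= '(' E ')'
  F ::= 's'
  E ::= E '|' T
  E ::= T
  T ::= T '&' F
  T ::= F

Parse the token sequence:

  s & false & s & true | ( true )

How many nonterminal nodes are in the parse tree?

15

[E [E [T [T [T [T [F s]] & [F false]] & [F s]] & [F true]]] | [T [F ( [E [T [F true]]] )]]]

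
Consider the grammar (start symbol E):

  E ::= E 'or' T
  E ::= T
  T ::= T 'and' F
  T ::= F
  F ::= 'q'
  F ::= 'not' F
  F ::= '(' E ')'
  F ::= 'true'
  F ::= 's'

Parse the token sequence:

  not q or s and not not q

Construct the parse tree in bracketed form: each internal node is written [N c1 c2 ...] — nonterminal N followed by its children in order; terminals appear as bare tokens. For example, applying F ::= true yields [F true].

E
E or T
T or T
F or T
not F or T
not q or T
not q or T and F
not q or F and F
not q or s and F
not q or s and not F
not q or s and not not F
not q or s and not not q

[E [E [T [F not [F q]]]] or [T [T [F s]] and [F not [F not [F q]]]]]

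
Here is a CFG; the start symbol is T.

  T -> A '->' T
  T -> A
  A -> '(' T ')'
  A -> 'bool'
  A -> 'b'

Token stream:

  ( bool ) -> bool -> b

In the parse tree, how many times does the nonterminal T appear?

[T [A ( [T [A bool]] )] -> [T [A bool] -> [T [A b]]]]

4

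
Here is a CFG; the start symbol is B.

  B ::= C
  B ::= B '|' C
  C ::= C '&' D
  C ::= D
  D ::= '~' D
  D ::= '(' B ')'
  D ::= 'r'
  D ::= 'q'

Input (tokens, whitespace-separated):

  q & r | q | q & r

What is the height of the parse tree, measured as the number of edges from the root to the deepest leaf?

[B [B [B [C [C [D q]] & [D r]]] | [C [D q]]] | [C [C [D q]] & [D r]]]

6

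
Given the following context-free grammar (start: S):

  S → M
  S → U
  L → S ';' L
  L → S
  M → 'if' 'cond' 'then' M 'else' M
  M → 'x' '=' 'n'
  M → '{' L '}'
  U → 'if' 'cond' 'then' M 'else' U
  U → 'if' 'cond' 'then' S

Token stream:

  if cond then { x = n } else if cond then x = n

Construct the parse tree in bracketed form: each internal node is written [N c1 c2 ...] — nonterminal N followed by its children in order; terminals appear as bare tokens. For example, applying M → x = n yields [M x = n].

S
U
if cond then M else U
if cond then { L } else U
if cond then { S } else U
if cond then { M } else U
if cond then { x = n } else U
if cond then { x = n } else if cond then S
if cond then { x = n } else if cond then M
if cond then { x = n } else if cond then x = n

[S [U if cond then [M { [L [S [M x = n]]] }] else [U if cond then [S [M x = n]]]]]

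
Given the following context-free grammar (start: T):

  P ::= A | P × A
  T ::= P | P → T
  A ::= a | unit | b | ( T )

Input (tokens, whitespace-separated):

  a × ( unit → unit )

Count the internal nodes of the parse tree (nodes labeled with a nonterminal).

11

[T [P [P [A a]] × [A ( [T [P [A unit]] → [T [P [A unit]]]] )]]]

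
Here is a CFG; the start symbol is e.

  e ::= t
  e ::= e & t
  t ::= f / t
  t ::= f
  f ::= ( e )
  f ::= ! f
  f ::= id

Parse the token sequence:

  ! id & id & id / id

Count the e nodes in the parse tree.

[e [e [e [t [f ! [f id]]]] & [t [f id]]] & [t [f id] / [t [f id]]]]

3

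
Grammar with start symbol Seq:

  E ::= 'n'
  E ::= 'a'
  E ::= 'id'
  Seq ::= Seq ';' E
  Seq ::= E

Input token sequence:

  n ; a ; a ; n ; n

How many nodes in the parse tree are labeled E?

[Seq [Seq [Seq [Seq [Seq [E n]] ; [E a]] ; [E a]] ; [E n]] ; [E n]]

5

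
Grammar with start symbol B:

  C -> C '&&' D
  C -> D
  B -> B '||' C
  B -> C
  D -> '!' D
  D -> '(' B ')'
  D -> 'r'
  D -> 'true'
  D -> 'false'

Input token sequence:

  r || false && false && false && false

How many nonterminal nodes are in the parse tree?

[B [B [C [D r]]] || [C [C [C [C [D false]] && [D false]] && [D false]] && [D false]]]

12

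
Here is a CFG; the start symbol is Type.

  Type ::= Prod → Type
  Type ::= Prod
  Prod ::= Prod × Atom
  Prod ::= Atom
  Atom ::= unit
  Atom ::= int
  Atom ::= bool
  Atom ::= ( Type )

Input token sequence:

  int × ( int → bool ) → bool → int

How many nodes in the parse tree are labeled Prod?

6

[Type [Prod [Prod [Atom int]] × [Atom ( [Type [Prod [Atom int]] → [Type [Prod [Atom bool]]]] )]] → [Type [Prod [Atom bool]] → [Type [Prod [Atom int]]]]]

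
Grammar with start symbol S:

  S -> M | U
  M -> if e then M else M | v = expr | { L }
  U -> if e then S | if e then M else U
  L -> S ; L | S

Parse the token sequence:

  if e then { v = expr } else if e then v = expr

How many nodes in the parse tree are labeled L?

1

[S [U if e then [M { [L [S [M v = expr]]] }] else [U if e then [S [M v = expr]]]]]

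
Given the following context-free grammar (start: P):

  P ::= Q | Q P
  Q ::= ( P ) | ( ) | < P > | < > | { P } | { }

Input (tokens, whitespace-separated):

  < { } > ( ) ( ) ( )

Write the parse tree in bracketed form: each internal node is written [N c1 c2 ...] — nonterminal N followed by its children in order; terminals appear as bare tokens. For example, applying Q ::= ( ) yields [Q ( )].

[P [Q < [P [Q { }]] >] [P [Q ( )] [P [Q ( )] [P [Q ( )]]]]]

P
Q P
< P > P
< Q > P
< { } > P
< { } > Q P
< { } > ( ) P
< { } > ( ) Q P
< { } > ( ) ( ) P
< { } > ( ) ( ) Q
< { } > ( ) ( ) ( )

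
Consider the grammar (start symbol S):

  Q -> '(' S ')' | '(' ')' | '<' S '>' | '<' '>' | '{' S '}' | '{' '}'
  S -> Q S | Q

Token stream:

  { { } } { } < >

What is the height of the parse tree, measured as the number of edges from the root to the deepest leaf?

[S [Q { [S [Q { }]] }] [S [Q { }] [S [Q < >]]]]

4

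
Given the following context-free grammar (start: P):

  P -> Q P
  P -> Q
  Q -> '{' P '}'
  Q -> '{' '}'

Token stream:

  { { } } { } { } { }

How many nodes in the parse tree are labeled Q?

5

[P [Q { [P [Q { }]] }] [P [Q { }] [P [Q { }] [P [Q { }]]]]]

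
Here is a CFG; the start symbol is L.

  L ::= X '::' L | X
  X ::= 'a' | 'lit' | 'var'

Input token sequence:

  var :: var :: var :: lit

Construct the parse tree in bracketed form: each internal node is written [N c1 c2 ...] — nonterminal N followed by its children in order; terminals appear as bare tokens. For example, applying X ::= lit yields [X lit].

L
X :: L
var :: L
var :: X :: L
var :: var :: L
var :: var :: X :: L
var :: var :: var :: L
var :: var :: var :: X
var :: var :: var :: lit

[L [X var] :: [L [X var] :: [L [X var] :: [L [X lit]]]]]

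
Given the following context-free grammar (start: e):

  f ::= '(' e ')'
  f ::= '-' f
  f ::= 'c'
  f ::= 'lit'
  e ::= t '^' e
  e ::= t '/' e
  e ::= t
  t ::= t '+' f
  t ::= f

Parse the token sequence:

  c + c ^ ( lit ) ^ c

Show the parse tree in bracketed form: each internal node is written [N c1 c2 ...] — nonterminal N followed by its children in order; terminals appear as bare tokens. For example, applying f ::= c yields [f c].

[e [t [t [f c]] + [f c]] ^ [e [t [f ( [e [t [f lit]]] )]] ^ [e [t [f c]]]]]

e
t ^ e
t + f ^ e
f + f ^ e
c + f ^ e
c + c ^ e
c + c ^ t ^ e
c + c ^ f ^ e
c + c ^ ( e ) ^ e
c + c ^ ( t ) ^ e
c + c ^ ( f ) ^ e
c + c ^ ( lit ) ^ e
c + c ^ ( lit ) ^ t
c + c ^ ( lit ) ^ f
c + c ^ ( lit ) ^ c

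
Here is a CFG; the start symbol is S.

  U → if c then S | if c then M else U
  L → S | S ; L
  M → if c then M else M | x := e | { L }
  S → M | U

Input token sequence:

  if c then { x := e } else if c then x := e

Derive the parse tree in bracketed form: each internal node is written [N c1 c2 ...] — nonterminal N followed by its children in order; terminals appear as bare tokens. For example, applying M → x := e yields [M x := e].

[S [U if c then [M { [L [S [M x := e]]] }] else [U if c then [S [M x := e]]]]]

S
U
if c then M else U
if c then { L } else U
if c then { S } else U
if c then { M } else U
if c then { x := e } else U
if c then { x := e } else if c then S
if c then { x := e } else if c then M
if c then { x := e } else if c then x := e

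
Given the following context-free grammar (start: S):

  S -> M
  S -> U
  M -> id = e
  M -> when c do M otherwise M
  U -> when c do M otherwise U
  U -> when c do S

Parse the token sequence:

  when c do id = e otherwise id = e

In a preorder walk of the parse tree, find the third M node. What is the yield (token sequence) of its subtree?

[S [M when c do [M id = e] otherwise [M id = e]]]

id = e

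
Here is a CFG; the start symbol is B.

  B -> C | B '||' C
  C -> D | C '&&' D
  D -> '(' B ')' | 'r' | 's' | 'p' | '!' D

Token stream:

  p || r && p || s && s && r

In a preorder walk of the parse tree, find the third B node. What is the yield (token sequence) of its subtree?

p

[B [B [B [C [D p]]] || [C [C [D r]] && [D p]]] || [C [C [C [D s]] && [D s]] && [D r]]]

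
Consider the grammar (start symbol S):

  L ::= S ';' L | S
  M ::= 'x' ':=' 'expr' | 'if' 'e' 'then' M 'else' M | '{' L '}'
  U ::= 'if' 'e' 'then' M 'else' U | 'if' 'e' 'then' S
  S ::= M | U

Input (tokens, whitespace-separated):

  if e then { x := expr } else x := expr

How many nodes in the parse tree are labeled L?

[S [M if e then [M { [L [S [M x := expr]]] }] else [M x := expr]]]

1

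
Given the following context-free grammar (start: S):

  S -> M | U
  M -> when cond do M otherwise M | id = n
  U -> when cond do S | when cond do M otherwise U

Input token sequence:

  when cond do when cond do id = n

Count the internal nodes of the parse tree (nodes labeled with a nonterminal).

[S [U when cond do [S [U when cond do [S [M id = n]]]]]]

6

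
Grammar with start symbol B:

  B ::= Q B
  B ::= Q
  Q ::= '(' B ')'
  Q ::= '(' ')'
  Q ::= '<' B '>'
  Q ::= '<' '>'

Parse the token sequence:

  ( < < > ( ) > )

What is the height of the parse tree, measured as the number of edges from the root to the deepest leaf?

[B [Q ( [B [Q < [B [Q < >] [B [Q ( )]]] >]] )]]

7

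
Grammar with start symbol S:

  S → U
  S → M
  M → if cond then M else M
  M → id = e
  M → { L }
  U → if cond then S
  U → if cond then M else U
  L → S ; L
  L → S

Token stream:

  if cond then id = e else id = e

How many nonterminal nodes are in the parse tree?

4

[S [M if cond then [M id = e] else [M id = e]]]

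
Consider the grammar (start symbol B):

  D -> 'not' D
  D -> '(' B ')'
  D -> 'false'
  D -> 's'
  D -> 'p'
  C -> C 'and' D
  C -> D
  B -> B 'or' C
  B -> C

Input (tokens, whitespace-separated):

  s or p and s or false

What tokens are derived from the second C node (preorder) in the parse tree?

p and s

[B [B [B [C [D s]]] or [C [C [D p]] and [D s]]] or [C [D false]]]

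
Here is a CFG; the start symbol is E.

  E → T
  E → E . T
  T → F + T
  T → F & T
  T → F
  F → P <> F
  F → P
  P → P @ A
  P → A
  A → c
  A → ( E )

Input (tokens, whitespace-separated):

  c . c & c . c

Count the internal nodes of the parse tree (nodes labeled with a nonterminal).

19

[E [E [E [T [F [P [A c]]]]] . [T [F [P [A c]]] & [T [F [P [A c]]]]]] . [T [F [P [A c]]]]]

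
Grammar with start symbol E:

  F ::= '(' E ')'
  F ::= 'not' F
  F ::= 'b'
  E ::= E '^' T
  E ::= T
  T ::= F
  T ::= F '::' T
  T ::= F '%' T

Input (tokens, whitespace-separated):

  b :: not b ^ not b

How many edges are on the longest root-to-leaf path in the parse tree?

6

[E [E [T [F b] :: [T [F not [F b]]]]] ^ [T [F not [F b]]]]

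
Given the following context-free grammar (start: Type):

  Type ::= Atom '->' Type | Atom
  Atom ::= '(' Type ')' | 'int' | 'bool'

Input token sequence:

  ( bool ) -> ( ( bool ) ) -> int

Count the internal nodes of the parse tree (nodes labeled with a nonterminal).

[Type [Atom ( [Type [Atom bool]] )] -> [Type [Atom ( [Type [Atom ( [Type [Atom bool]] )]] )] -> [Type [Atom int]]]]

12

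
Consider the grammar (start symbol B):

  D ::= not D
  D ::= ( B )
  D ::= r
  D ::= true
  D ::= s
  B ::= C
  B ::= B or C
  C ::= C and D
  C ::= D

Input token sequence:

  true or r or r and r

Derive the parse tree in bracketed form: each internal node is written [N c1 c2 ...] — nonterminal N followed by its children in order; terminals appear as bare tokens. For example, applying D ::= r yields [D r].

[B [B [B [C [D true]]] or [C [D r]]] or [C [C [D r]] and [D r]]]

B
B or C
B or C or C
C or C or C
D or C or C
true or C or C
true or D or C
true or r or C
true or r or C and D
true or r or D and D
true or r or r and D
true or r or r and r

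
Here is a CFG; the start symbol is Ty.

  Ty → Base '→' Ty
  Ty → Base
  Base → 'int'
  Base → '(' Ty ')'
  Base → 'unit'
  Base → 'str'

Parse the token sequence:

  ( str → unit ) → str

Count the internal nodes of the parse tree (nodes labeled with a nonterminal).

[Ty [Base ( [Ty [Base str] → [Ty [Base unit]]] )] → [Ty [Base str]]]

8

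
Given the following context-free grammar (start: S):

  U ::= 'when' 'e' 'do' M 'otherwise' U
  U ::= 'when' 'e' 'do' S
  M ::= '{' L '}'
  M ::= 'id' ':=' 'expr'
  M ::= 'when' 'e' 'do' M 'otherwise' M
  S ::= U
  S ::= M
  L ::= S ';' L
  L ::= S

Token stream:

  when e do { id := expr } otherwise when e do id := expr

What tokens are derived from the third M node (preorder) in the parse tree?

[S [U when e do [M { [L [S [M id := expr]]] }] otherwise [U when e do [S [M id := expr]]]]]

id := expr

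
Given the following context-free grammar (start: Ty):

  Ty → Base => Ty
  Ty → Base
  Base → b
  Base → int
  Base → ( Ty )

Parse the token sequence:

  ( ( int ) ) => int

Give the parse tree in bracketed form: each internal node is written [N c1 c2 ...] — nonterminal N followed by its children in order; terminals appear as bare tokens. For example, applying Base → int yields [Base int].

Ty
Base => Ty
( Ty ) => Ty
( Base ) => Ty
( ( Ty ) ) => Ty
( ( Base ) ) => Ty
( ( int ) ) => Ty
( ( int ) ) => Base
( ( int ) ) => int

[Ty [Base ( [Ty [Base ( [Ty [Base int]] )]] )] => [Ty [Base int]]]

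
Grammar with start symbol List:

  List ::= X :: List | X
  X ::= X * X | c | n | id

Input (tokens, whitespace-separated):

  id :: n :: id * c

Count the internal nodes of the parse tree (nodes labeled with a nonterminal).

[List [X id] :: [List [X n] :: [List [X [X id] * [X c]]]]]

8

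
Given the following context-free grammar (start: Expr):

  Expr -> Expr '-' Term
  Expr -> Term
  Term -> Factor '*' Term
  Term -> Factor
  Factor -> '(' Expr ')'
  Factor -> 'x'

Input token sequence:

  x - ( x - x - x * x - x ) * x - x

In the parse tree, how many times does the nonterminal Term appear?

9

[Expr [Expr [Expr [Term [Factor x]]] - [Term [Factor ( [Expr [Expr [Expr [Expr [Term [Factor x]]] - [Term [Factor x]]] - [Term [Factor x] * [Term [Factor x]]]] - [Term [Factor x]]] )] * [Term [Factor x]]]] - [Term [Factor x]]]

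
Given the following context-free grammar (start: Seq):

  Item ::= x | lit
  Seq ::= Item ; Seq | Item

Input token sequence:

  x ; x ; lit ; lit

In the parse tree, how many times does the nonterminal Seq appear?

4

[Seq [Item x] ; [Seq [Item x] ; [Seq [Item lit] ; [Seq [Item lit]]]]]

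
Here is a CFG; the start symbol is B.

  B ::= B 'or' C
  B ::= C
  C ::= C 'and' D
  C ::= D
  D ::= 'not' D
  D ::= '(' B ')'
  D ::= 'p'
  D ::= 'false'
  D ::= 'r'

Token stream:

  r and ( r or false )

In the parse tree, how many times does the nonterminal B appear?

[B [C [C [D r]] and [D ( [B [B [C [D r]]] or [C [D false]]] )]]]

3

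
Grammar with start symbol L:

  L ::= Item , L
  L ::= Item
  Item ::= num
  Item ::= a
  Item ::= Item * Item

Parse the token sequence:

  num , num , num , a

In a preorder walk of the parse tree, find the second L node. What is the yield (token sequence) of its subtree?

num , num , a

[L [Item num] , [L [Item num] , [L [Item num] , [L [Item a]]]]]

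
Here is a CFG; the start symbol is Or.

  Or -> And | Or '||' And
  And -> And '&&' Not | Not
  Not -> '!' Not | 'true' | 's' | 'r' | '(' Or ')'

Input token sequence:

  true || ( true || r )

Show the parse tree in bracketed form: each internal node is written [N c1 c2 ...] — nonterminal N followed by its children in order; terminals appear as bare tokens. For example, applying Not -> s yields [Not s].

[Or [Or [And [Not true]]] || [And [Not ( [Or [Or [And [Not true]]] || [And [Not r]]] )]]]

Or
Or || And
And || And
Not || And
true || And
true || Not
true || ( Or )
true || ( Or || And )
true || ( And || And )
true || ( Not || And )
true || ( true || And )
true || ( true || Not )
true || ( true || r )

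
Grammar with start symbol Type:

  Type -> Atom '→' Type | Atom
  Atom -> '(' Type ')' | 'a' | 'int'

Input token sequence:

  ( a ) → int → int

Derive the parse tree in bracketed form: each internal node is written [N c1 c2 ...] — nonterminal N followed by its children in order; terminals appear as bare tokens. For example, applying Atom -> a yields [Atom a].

Type
Atom → Type
( Type ) → Type
( Atom ) → Type
( a ) → Type
( a ) → Atom → Type
( a ) → int → Type
( a ) → int → Atom
( a ) → int → int

[Type [Atom ( [Type [Atom a]] )] → [Type [Atom int] → [Type [Atom int]]]]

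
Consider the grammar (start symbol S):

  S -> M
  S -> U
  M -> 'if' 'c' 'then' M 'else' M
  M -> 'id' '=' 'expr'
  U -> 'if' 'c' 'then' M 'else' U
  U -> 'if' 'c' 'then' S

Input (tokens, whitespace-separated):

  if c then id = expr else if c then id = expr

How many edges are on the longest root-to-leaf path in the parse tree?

[S [U if c then [M id = expr] else [U if c then [S [M id = expr]]]]]

5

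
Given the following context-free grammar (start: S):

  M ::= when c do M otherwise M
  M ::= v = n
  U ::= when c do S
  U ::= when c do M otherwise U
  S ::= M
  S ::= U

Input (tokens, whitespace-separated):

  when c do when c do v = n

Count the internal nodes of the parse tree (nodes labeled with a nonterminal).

[S [U when c do [S [U when c do [S [M v = n]]]]]]

6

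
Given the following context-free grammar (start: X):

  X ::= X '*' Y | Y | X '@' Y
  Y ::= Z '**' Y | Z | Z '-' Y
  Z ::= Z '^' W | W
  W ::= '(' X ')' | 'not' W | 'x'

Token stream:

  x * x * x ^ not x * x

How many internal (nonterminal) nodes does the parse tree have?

[X [X [X [X [Y [Z [W x]]]] * [Y [Z [W x]]]] * [Y [Z [Z [W x]] ^ [W not [W x]]]]] * [Y [Z [W x]]]]

19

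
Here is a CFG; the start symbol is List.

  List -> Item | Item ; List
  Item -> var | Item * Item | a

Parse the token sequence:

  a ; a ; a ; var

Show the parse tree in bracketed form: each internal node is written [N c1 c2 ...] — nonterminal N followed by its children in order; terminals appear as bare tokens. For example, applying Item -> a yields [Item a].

List
Item ; List
a ; List
a ; Item ; List
a ; a ; List
a ; a ; Item ; List
a ; a ; a ; List
a ; a ; a ; Item
a ; a ; a ; var

[List [Item a] ; [List [Item a] ; [List [Item a] ; [List [Item var]]]]]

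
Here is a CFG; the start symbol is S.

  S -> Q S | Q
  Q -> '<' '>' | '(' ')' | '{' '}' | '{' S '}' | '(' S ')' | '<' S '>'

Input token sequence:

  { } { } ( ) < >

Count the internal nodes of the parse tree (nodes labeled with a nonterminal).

[S [Q { }] [S [Q { }] [S [Q ( )] [S [Q < >]]]]]

8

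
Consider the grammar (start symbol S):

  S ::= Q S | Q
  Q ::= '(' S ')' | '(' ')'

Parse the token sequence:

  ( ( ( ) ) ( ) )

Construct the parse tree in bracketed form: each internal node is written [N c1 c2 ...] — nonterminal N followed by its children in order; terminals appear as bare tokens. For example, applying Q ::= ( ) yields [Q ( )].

[S [Q ( [S [Q ( [S [Q ( )]] )] [S [Q ( )]]] )]]

S
Q
( S )
( Q S )
( ( S ) S )
( ( Q ) S )
( ( ( ) ) S )
( ( ( ) ) Q )
( ( ( ) ) ( ) )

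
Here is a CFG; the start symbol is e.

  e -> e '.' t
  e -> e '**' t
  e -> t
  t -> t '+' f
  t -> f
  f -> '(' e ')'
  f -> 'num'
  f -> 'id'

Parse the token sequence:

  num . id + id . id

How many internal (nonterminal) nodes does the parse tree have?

[e [e [e [t [f num]]] . [t [t [f id]] + [f id]]] . [t [f id]]]

11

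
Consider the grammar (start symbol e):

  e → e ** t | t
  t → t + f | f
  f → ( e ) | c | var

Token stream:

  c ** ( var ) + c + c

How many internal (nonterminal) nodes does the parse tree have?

[e [e [t [f c]]] ** [t [t [t [f ( [e [t [f var]]] )]] + [f c]] + [f c]]]

13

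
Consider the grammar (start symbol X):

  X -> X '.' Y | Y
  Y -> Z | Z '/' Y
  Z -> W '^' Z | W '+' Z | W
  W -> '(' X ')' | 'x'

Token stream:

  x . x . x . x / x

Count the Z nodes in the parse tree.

5

[X [X [X [X [Y [Z [W x]]]] . [Y [Z [W x]]]] . [Y [Z [W x]]]] . [Y [Z [W x]] / [Y [Z [W x]]]]]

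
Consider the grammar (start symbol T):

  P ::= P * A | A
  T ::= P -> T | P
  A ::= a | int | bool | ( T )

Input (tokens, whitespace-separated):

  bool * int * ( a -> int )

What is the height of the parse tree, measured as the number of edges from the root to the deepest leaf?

[T [P [P [P [A bool]] * [A int]] * [A ( [T [P [A a]] -> [T [P [A int]]]] )]]]

7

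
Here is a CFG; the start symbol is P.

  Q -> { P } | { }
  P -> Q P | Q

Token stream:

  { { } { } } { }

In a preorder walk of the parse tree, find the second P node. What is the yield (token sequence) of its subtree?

{ } { }

[P [Q { [P [Q { }] [P [Q { }]]] }] [P [Q { }]]]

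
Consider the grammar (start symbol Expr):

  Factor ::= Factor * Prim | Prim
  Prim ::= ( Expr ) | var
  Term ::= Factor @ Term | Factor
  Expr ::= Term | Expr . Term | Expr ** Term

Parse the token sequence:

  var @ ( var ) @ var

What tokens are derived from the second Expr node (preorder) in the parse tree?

[Expr [Term [Factor [Prim var]] @ [Term [Factor [Prim ( [Expr [Term [Factor [Prim var]]]] )]] @ [Term [Factor [Prim var]]]]]]

var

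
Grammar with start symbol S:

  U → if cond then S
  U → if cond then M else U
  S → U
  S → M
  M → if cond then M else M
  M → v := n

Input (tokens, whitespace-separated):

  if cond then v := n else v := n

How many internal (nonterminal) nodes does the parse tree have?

[S [M if cond then [M v := n] else [M v := n]]]

4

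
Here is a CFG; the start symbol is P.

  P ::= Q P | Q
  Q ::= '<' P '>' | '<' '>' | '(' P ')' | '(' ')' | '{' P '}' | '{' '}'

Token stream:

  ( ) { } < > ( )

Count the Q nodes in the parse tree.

[P [Q ( )] [P [Q { }] [P [Q < >] [P [Q ( )]]]]]

4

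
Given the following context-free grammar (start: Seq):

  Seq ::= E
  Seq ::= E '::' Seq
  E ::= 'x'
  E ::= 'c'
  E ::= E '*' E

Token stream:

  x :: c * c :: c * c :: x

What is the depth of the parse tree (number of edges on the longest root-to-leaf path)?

5

[Seq [E x] :: [Seq [E [E c] * [E c]] :: [Seq [E [E c] * [E c]] :: [Seq [E x]]]]]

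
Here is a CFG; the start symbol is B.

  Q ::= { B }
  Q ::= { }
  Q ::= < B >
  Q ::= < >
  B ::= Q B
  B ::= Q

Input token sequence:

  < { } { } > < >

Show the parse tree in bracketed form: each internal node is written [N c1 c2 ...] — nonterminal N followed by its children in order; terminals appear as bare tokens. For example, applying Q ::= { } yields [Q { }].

B
Q B
< B > B
< Q B > B
< { } B > B
< { } Q > B
< { } { } > B
< { } { } > Q
< { } { } > < >

[B [Q < [B [Q { }] [B [Q { }]]] >] [B [Q < >]]]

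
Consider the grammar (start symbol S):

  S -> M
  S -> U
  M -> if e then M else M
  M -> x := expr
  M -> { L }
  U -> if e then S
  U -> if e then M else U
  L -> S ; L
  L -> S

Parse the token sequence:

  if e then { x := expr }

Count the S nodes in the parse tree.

[S [U if e then [S [M { [L [S [M x := expr]]] }]]]]

3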